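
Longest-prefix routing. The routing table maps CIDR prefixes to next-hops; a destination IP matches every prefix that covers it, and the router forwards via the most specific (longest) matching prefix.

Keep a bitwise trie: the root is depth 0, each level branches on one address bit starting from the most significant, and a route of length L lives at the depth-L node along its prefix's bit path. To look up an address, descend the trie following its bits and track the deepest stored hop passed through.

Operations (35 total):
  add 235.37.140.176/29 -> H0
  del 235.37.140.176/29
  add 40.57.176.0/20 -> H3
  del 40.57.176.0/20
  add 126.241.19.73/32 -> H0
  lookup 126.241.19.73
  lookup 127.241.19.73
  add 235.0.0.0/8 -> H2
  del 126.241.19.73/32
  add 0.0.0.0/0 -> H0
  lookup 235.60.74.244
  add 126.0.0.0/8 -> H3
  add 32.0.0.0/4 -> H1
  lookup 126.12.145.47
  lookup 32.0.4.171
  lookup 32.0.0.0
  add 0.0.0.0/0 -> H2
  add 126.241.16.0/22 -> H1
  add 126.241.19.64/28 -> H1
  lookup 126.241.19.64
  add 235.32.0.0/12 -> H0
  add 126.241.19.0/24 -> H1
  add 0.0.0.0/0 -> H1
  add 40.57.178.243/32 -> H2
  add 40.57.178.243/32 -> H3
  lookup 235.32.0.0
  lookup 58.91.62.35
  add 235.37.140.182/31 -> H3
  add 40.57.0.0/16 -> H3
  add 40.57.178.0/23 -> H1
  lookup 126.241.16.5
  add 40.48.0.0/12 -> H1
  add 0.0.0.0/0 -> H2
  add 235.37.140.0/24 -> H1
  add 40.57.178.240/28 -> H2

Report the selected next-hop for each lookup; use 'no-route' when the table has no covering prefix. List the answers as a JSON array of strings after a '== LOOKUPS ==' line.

Trace:
  + 235.37.140.176/29 (H0) depth=29
  del 235.37.140.176/29 (clear depth 29)
  + 40.57.176.0/20 (H3) depth=20
  del 40.57.176.0/20 (clear depth 20)
  + 126.241.19.73/32 (H0) depth=32
  lookup 126.241.19.73: bits 01111110111100010001001101001001 walk d0:-→d1:-→d2:-→d3:-→d4:-→d5:-→d6:-→d7:-→d8:-→d9:-→d10:-→d11:-→d12:-→d13:-→d14:-→d15:-→d16:-→d17:-→d18:-→d19:-→d20:-→d21:-→d22:-→d23:-→d24:-→d25:-→d26:-→d27:-→d28:-→d29:-→d30:-→d31:-→d32:H0 -> H0
  lookup 127.241.19.73: bits 0111111 walk d0:-→d1:-→d2:-→d3:-→d4:-→d5:-→d6:-→d7:- -> no-route
  + 235.0.0.0/8 (H2) depth=8
  del 126.241.19.73/32 (clear depth 32)
  + 0.0.0.0/0 (H0) depth=0
  lookup 235.60.74.244: bits 11101011001 walk d0:H0→d1:-→d2:-→d3:-→d4:-→d5:-→d6:-→d7:-→d8:H2→d9:-→d10:-→d11:- -> H2
  + 126.0.0.0/8 (H3) depth=8
  + 32.0.0.0/4 (H1) depth=4
  lookup 126.12.145.47: bits 01111110 walk d0:H0→d1:-→d2:-→d3:-→d4:-→d5:-→d6:-→d7:-→d8:H3 -> H3
  lookup 32.0.4.171: bits 0010 walk d0:H0→d1:-→d2:-→d3:-→d4:H1 -> H1
  lookup 32.0.0.0: bits 0010 walk d0:H0→d1:-→d2:-→d3:-→d4:H1 -> H1
  + 0.0.0.0/0 (H2) depth=0
  + 126.241.16.0/22 (H1) depth=22
  + 126.241.19.64/28 (H1) depth=28
  lookup 126.241.19.64: bits 0111111011110001000100110100 walk d0:H2→d1:-→d2:-→d3:-→d4:-→d5:-→d6:-→d7:-→d8:H3→d9:-→d10:-→d11:-→d12:-→d13:-→d14:-→d15:-→d16:-→d17:-→d18:-→d19:-→d20:-→d21:-→d22:H1→d23:-→d24:-→d25:-→d26:-→d27:-→d28:H1 -> H1
  + 235.32.0.0/12 (H0) depth=12
  + 126.241.19.0/24 (H1) depth=24
  + 0.0.0.0/0 (H1) depth=0
  + 40.57.178.243/32 (H2) depth=32
  + 40.57.178.243/32 (H3) depth=32
  lookup 235.32.0.0: bits 1110101100100 walk d0:H1→d1:-→d2:-→d3:-→d4:-→d5:-→d6:-→d7:-→d8:H2→d9:-→d10:-→d11:-→d12:H0→d13:- -> H0
  lookup 58.91.62.35: bits 001 walk d0:H1→d1:-→d2:-→d3:- -> H1
  + 235.37.140.182/31 (H3) depth=31
  + 40.57.0.0/16 (H3) depth=16
  + 40.57.178.0/23 (H1) depth=23
  lookup 126.241.16.5: bits 0111111011110001000100 walk d0:H1→d1:-→d2:-→d3:-→d4:-→d5:-→d6:-→d7:-→d8:H3→d9:-→d10:-→d11:-→d12:-→d13:-→d14:-→d15:-→d16:-→d17:-→d18:-→d19:-→d20:-→d21:-→d22:H1 -> H1
  + 40.48.0.0/12 (H1) depth=12
  + 0.0.0.0/0 (H2) depth=0
  + 235.37.140.0/24 (H1) depth=24
  + 40.57.178.240/28 (H2) depth=28

== LOOKUPS ==
["H0","no-route","H2","H3","H1","H1","H1","H0","H1","H1"]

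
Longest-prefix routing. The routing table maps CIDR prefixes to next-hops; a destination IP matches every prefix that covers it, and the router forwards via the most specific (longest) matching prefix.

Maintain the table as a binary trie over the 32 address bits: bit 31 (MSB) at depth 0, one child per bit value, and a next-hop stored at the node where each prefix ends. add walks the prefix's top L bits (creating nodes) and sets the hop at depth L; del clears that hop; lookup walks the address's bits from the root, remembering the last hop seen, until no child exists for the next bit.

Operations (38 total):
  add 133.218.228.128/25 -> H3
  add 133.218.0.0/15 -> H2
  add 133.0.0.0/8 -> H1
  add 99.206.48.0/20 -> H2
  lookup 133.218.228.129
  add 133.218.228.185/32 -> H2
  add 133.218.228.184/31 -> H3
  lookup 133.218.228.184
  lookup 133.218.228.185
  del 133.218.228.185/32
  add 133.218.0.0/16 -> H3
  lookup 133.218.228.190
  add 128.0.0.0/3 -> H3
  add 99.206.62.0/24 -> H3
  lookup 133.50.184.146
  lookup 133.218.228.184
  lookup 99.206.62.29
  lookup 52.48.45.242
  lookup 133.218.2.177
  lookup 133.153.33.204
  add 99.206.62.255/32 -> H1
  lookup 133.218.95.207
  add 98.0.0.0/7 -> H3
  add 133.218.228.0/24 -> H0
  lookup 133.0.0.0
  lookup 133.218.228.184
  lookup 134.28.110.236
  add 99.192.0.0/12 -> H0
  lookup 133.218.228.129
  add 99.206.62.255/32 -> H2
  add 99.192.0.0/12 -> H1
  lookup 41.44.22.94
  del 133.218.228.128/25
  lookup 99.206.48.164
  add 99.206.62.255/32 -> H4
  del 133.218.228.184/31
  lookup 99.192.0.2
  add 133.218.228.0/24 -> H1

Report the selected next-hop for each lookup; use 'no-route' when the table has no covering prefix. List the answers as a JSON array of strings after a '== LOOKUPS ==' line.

Process each operation:
  add 133.218.228.128/25 -> H3 at depth 25
  add 133.218.0.0/15 -> H2 at depth 15
  add 133.0.0.0/8 -> H1 at depth 8
  add 99.206.48.0/20 -> H2 at depth 20
  Q 133.218.228.129: descend 1000010111011010111001001 ; hops seen [H1,H2,H3] ; pick H3
  add 133.218.228.185/32 -> H2 at depth 32
  add 133.218.228.184/31 -> H3 at depth 31
  Q 133.218.228.184: descend 1000010111011010111001001011100 ; hops seen [H1,H2,H3,H3] ; pick H3
  Q 133.218.228.185: descend 10000101110110101110010010111001 ; hops seen [H1,H2,H3,H3,H2] ; pick H2
  - 133.218.228.185/32 clear@32
  add 133.218.0.0/16 -> H3 at depth 16
  Q 133.218.228.190: descend 10000101110110101110010010111 ; hops seen [H1,H2,H3,H3] ; pick H3
  add 128.0.0.0/3 -> H3 at depth 3
  add 99.206.62.0/24 -> H3 at depth 24
  Q 133.50.184.146: descend 10000101 ; hops seen [H3,H1] ; pick H1
  Q 133.218.228.184: descend 1000010111011010111001001011100 ; hops seen [H3,H1,H2,H3,H3,H3] ; pick H3
  Q 99.206.62.29: descend 011000111100111000111110 ; hops seen [H2,H3] ; pick H3
  Q 52.48.45.242: descend 0 ; hops seen [∅] ; pick no-route
  Q 133.218.2.177: descend 1000010111011010 ; hops seen [H3,H1,H2,H3] ; pick H3
  Q 133.153.33.204: descend 100001011 ; hops seen [H3,H1] ; pick H1
  add 99.206.62.255/32 -> H1 at depth 32
  Q 133.218.95.207: descend 1000010111011010 ; hops seen [H3,H1,H2,H3] ; pick H3
  add 98.0.0.0/7 -> H3 at depth 7
  add 133.218.228.0/24 -> H0 at depth 24
  Q 133.0.0.0: descend 10000101 ; hops seen [H3,H1] ; pick H1
  Q 133.218.228.184: descend 1000010111011010111001001011100 ; hops seen [H3,H1,H2,H3,H0,H3,H3] ; pick H3
  Q 134.28.110.236: descend 100001 ; hops seen [H3] ; pick H3
  add 99.192.0.0/12 -> H0 at depth 12
  Q 133.218.228.129: descend 10000101110110101110010010 ; hops seen [H3,H1,H2,H3,H0,H3] ; pick H3
  add 99.206.62.255/32 -> H2 at depth 32
  add 99.192.0.0/12 -> H1 at depth 12
  Q 41.44.22.94: descend 0 ; hops seen [∅] ; pick no-route
  - 133.218.228.128/25 clear@25
  Q 99.206.48.164: descend 01100011110011100011 ; hops seen [H3,H1,H2] ; pick H2
  add 99.206.62.255/32 -> H4 at depth 32
  - 133.218.228.184/31 clear@31
  Q 99.192.0.2: descend 011000111100 ; hops seen [H3,H1] ; pick H1
  add 133.218.228.0/24 -> H1 at depth 24

== LOOKUPS ==
["H3","H3","H2","H3","H1","H3","H3","no-route","H3","H1","H3","H1","H3","H3","H3","no-route","H2","H1"]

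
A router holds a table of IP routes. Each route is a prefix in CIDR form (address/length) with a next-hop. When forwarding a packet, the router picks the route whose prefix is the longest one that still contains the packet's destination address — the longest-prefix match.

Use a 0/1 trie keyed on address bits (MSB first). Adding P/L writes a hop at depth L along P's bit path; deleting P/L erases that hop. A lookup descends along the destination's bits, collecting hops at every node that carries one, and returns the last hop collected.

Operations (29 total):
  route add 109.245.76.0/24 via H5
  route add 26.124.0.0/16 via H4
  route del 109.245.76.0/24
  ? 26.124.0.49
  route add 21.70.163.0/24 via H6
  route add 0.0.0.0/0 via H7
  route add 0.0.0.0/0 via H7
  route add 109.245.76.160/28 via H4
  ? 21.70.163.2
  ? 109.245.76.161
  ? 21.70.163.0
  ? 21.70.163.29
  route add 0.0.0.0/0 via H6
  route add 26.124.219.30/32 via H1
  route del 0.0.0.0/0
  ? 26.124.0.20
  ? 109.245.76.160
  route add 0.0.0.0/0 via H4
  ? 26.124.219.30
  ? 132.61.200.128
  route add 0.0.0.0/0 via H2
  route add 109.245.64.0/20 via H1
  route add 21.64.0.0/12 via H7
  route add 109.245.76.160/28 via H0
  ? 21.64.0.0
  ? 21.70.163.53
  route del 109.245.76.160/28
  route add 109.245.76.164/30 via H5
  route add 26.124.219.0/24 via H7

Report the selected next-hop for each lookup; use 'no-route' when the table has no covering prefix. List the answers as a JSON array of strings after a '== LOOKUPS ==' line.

Apply in order:
  + 109.245.76.0/24 (H5) depth=24
  + 26.124.0.0/16 (H4) depth=16
  - 109.245.76.0/24 clear@24
  ? 26.124.0.49  path d0:-→d1:-→d2:-→d3:-→d4:-→d5:-→d6:-→d7:-→d8:-→d9:-→d10:-→d11:-→d12:-→d13:-→d14:-→d15:-→d16:H4  best=H4
  + 21.70.163.0/24 (H6) depth=24
  + 0.0.0.0/0 (H7) depth=0
  + 0.0.0.0/0 (H7) depth=0
  + 109.245.76.160/28 (H4) depth=28
  ? 21.70.163.2  path d0:H7→d1:-→d2:-→d3:-→d4:-→d5:-→d6:-→d7:-→d8:-→d9:-→d10:-→d11:-→d12:-→d13:-→d14:-→d15:-→d16:-→d17:-→d18:-→d19:-→d20:-→d21:-→d22:-→d23:-→d24:H6  best=H6
  ? 109.245.76.161  path d0:H7→d1:-→d2:-→d3:-→d4:-→d5:-→d6:-→d7:-→d8:-→d9:-→d10:-→d11:-→d12:-→d13:-→d14:-→d15:-→d16:-→d17:-→d18:-→d19:-→d20:-→d21:-→d22:-→d23:-→d24:-→d25:-→d26:-→d27:-→d28:H4  best=H4
  ? 21.70.163.0  path d0:H7→d1:-→d2:-→d3:-→d4:-→d5:-→d6:-→d7:-→d8:-→d9:-→d10:-→d11:-→d12:-→d13:-→d14:-→d15:-→d16:-→d17:-→d18:-→d19:-→d20:-→d21:-→d22:-→d23:-→d24:H6  best=H6
  ? 21.70.163.29  path d0:H7→d1:-→d2:-→d3:-→d4:-→d5:-→d6:-→d7:-→d8:-→d9:-→d10:-→d11:-→d12:-→d13:-→d14:-→d15:-→d16:-→d17:-→d18:-→d19:-→d20:-→d21:-→d22:-→d23:-→d24:H6  best=H6
  + 0.0.0.0/0 (H6) depth=0
  + 26.124.219.30/32 (H1) depth=32
  - 0.0.0.0/0 clear@0
  ? 26.124.0.20  path d0:-→d1:-→d2:-→d3:-→d4:-→d5:-→d6:-→d7:-→d8:-→d9:-→d10:-→d11:-→d12:-→d13:-→d14:-→d15:-→d16:H4  best=H4
  ? 109.245.76.160  path d0:-→d1:-→d2:-→d3:-→d4:-→d5:-→d6:-→d7:-→d8:-→d9:-→d10:-→d11:-→d12:-→d13:-→d14:-→d15:-→d16:-→d17:-→d18:-→d19:-→d20:-→d21:-→d22:-→d23:-→d24:-→d25:-→d26:-→d27:-→d28:H4  best=H4
  + 0.0.0.0/0 (H4) depth=0
  ? 26.124.219.30  path d0:H4→d1:-→d2:-→d3:-→d4:-→d5:-→d6:-→d7:-→d8:-→d9:-→d10:-→d11:-→d12:-→d13:-→d14:-→d15:-→d16:H4→d17:-→d18:-→d19:-→d20:-→d21:-→d22:-→d23:-→d24:-→d25:-→d26:-→d27:-→d28:-→d29:-→d30:-→d31:-→d32:H1  best=H1
  ? 132.61.200.128  path d0:H4  best=H4
  + 0.0.0.0/0 (H2) depth=0
  + 109.245.64.0/20 (H1) depth=20
  + 21.64.0.0/12 (H7) depth=12
  + 109.245.76.160/28 (H0) depth=28
  ? 21.64.0.0  path d0:H2→d1:-→d2:-→d3:-→d4:-→d5:-→d6:-→d7:-→d8:-→d9:-→d10:-→d11:-→d12:H7→d13:-  best=H7
  ? 21.70.163.53  path d0:H2→d1:-→d2:-→d3:-→d4:-→d5:-→d6:-→d7:-→d8:-→d9:-→d10:-→d11:-→d12:H7→d13:-→d14:-→d15:-→d16:-→d17:-→d18:-→d19:-→d20:-→d21:-→d22:-→d23:-→d24:H6  best=H6
  - 109.245.76.160/28 clear@28
  + 109.245.76.164/30 (H5) depth=30
  + 26.124.219.0/24 (H7) depth=24

== LOOKUPS ==
["H4","H6","H4","H6","H6","H4","H4","H1","H4","H7","H6"]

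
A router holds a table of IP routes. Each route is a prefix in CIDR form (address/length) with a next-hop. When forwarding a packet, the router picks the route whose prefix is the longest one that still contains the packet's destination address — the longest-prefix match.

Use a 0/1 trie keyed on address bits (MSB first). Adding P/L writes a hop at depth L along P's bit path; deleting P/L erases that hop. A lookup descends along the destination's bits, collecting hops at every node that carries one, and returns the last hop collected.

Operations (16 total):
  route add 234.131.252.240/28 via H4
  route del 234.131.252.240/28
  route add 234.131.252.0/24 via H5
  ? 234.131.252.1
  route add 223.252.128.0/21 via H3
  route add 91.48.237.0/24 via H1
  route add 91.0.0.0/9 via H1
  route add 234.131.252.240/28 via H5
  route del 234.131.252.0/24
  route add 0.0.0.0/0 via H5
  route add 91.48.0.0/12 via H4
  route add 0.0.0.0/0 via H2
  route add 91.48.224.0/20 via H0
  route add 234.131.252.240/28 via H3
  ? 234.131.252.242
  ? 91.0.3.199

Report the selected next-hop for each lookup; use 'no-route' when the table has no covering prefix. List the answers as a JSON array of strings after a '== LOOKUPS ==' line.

Apply in order:
  add 234.131.252.240/28 -> H4 at depth 28
  del 234.131.252.240/28 (clear depth 28)
  add 234.131.252.0/24 -> H5 at depth 24
  ? 234.131.252.1  path d0:-→d1:-→d2:-→d3:-→d4:-→d5:-→d6:-→d7:-→d8:-→d9:-→d10:-→d11:-→d12:-→d13:-→d14:-→d15:-→d16:-→d17:-→d18:-→d19:-→d20:-→d21:-→d22:-→d23:-→d24:H5  best=H5
  add 223.252.128.0/21 -> H3 at depth 21
  add 91.48.237.0/24 -> H1 at depth 24
  add 91.0.0.0/9 -> H1 at depth 9
  add 234.131.252.240/28 -> H5 at depth 28
  del 234.131.252.0/24 (clear depth 24)
  add 0.0.0.0/0 -> H5 at depth 0
  add 91.48.0.0/12 -> H4 at depth 12
  add 0.0.0.0/0 -> H2 at depth 0
  add 91.48.224.0/20 -> H0 at depth 20
  add 234.131.252.240/28 -> H3 at depth 28
  ? 234.131.252.242  path d0:H2→d1:-→d2:-→d3:-→d4:-→d5:-→d6:-→d7:-→d8:-→d9:-→d10:-→d11:-→d12:-→d13:-→d14:-→d15:-→d16:-→d17:-→d18:-→d19:-→d20:-→d21:-→d22:-→d23:-→d24:-→d25:-→d26:-→d27:-→d28:H3  best=H3
  ? 91.0.3.199  path d0:H2→d1:-→d2:-→d3:-→d4:-→d5:-→d6:-→d7:-→d8:-→d9:H1→d10:-  best=H1

== LOOKUPS ==
["H5","H3","H1"]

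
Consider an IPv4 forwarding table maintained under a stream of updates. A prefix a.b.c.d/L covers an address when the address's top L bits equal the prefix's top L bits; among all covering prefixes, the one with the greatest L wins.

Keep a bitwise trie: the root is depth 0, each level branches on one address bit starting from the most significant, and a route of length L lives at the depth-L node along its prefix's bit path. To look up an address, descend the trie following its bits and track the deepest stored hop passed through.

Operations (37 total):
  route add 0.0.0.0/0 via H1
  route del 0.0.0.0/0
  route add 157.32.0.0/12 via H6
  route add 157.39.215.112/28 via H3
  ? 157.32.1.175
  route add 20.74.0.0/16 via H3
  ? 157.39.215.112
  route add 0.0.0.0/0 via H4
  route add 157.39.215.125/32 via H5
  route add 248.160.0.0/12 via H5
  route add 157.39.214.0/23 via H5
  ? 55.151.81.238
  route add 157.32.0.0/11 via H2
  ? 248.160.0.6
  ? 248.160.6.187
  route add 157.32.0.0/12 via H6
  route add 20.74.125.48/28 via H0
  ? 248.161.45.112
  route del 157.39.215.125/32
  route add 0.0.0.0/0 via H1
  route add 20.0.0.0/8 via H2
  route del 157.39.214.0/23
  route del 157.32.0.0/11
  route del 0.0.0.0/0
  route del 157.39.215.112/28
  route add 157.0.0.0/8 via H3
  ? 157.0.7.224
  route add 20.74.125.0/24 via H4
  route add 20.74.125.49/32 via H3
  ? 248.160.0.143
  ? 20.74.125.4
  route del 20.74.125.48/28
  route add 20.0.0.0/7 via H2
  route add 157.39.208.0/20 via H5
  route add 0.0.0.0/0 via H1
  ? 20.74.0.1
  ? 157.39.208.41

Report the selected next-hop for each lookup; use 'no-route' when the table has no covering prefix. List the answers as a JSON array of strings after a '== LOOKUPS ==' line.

Apply in order:
  add 0.0.0.0/0 -> H1 at depth 0
  del 0.0.0.0/0 (clear depth 0)
  add 157.32.0.0/12 -> H6 at depth 12
  add 157.39.215.112/28 -> H3 at depth 28
  lookup 157.32.1.175: bits 1001110100100 walk d0:-→d1:-→d2:-→d3:-→d4:-→d5:-→d6:-→d7:-→d8:-→d9:-→d10:-→d11:-→d12:H6→d13:- -> H6
  add 20.74.0.0/16 -> H3 at depth 16
  lookup 157.39.215.112: bits 1001110100100111110101110111 walk d0:-→d1:-→d2:-→d3:-→d4:-→d5:-→d6:-→d7:-→d8:-→d9:-→d10:-→d11:-→d12:H6→d13:-→d14:-→d15:-→d16:-→d17:-→d18:-→d19:-→d20:-→d21:-→d22:-→d23:-→d24:-→d25:-→d26:-→d27:-→d28:H3 -> H3
  add 0.0.0.0/0 -> H4 at depth 0
  add 157.39.215.125/32 -> H5 at depth 32
  add 248.160.0.0/12 -> H5 at depth 12
  add 157.39.214.0/23 -> H5 at depth 23
  lookup 55.151.81.238: bits 00 walk d0:H4→d1:-→d2:- -> H4
  add 157.32.0.0/11 -> H2 at depth 11
  lookup 248.160.0.6: bits 111110001010 walk d0:H4→d1:-→d2:-→d3:-→d4:-→d5:-→d6:-→d7:-→d8:-→d9:-→d10:-→d11:-→d12:H5 -> H5
  lookup 248.160.6.187: bits 111110001010 walk d0:H4→d1:-→d2:-→d3:-→d4:-→d5:-→d6:-→d7:-→d8:-→d9:-→d10:-→d11:-→d12:H5 -> H5
  add 157.32.0.0/12 -> H6 at depth 12
  add 20.74.125.48/28 -> H0 at depth 28
  lookup 248.161.45.112: bits 111110001010 walk d0:H4→d1:-→d2:-→d3:-→d4:-→d5:-→d6:-→d7:-→d8:-→d9:-→d10:-→d11:-→d12:H5 -> H5
  del 157.39.215.125/32 (clear depth 32)
  add 0.0.0.0/0 -> H1 at depth 0
  add 20.0.0.0/8 -> H2 at depth 8
  del 157.39.214.0/23 (clear depth 23)
  del 157.32.0.0/11 (clear depth 11)
  del 0.0.0.0/0 (clear depth 0)
  del 157.39.215.112/28 (clear depth 28)
  add 157.0.0.0/8 -> H3 at depth 8
  lookup 157.0.7.224: bits 1001110100 walk d0:-→d1:-→d2:-→d3:-→d4:-→d5:-→d6:-→d7:-→d8:H3→d9:-→d10:- -> H3
  add 20.74.125.0/24 -> H4 at depth 24
  add 20.74.125.49/32 -> H3 at depth 32
  lookup 248.160.0.143: bits 111110001010 walk d0:-→d1:-→d2:-→d3:-→d4:-→d5:-→d6:-→d7:-→d8:-→d9:-→d10:-→d11:-→d12:H5 -> H5
  lookup 20.74.125.4: bits 00010100010010100111110100 walk d0:-→d1:-→d2:-→d3:-→d4:-→d5:-→d6:-→d7:-→d8:H2→d9:-→d10:-→d11:-→d12:-→d13:-→d14:-→d15:-→d16:H3→d17:-→d18:-→d19:-→d20:-→d21:-→d22:-→d23:-→d24:H4→d25:-→d26:- -> H4
  del 20.74.125.48/28 (clear depth 28)
  add 20.0.0.0/7 -> H2 at depth 7
  add 157.39.208.0/20 -> H5 at depth 20
  add 0.0.0.0/0 -> H1 at depth 0
  lookup 20.74.0.1: bits 00010100010010100 walk d0:H1→d1:-→d2:-→d3:-→d4:-→d5:-→d6:-→d7:H2→d8:H2→d9:-→d10:-→d11:-→d12:-→d13:-→d14:-→d15:-→d16:H3→d17:- -> H3
  lookup 157.39.208.41: bits 100111010010011111010 walk d0:H1→d1:-→d2:-→d3:-→d4:-→d5:-→d6:-→d7:-→d8:H3→d9:-→d10:-→d11:-→d12:H6→d13:-→d14:-→d15:-→d16:-→d17:-→d18:-→d19:-→d20:H5→d21:- -> H5

== LOOKUPS ==
["H6","H3","H4","H5","H5","H5","H3","H5","H4","H3","H5"]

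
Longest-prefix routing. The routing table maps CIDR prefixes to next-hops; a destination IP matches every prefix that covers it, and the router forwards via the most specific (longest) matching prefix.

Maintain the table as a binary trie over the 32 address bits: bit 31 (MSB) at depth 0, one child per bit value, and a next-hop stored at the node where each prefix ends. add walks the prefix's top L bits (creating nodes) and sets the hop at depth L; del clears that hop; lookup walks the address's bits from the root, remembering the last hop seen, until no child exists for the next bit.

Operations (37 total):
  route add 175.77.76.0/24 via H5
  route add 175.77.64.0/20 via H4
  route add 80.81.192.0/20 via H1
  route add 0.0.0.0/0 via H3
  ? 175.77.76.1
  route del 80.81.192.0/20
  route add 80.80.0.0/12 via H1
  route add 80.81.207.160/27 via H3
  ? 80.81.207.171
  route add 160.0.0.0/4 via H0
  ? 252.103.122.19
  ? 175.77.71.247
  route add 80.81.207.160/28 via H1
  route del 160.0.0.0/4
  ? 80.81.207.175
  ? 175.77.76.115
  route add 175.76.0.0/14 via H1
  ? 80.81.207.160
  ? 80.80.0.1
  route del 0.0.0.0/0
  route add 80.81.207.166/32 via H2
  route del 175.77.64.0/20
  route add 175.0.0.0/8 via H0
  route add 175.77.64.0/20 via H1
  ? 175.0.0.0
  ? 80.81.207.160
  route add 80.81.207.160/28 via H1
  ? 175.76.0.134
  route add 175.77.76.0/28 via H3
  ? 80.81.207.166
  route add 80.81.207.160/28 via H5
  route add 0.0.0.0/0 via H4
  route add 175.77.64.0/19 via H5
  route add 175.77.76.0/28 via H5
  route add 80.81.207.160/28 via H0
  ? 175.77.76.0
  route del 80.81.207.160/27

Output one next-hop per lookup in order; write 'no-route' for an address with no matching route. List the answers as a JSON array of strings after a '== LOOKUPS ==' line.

Apply in order:
  add 175.77.76.0/24 -> H5 at depth 24
  add 175.77.64.0/20 -> H4 at depth 20
  add 80.81.192.0/20 -> H1 at depth 20
  add 0.0.0.0/0 -> H3 at depth 0
  Q 175.77.76.1: descend 101011110100110101001100 ; hops seen [H3,H4,H5] ; pick H5
  del 80.81.192.0/20 (clear depth 20)
  add 80.80.0.0/12 -> H1 at depth 12
  add 80.81.207.160/27 -> H3 at depth 27
  Q 80.81.207.171: descend 010100000101000111001111101 ; hops seen [H3,H1,H3] ; pick H3
  add 160.0.0.0/4 -> H0 at depth 4
  Q 252.103.122.19: descend 1 ; hops seen [H3] ; pick H3
  Q 175.77.71.247: descend 10101111010011010100 ; hops seen [H3,H0,H4] ; pick H4
  add 80.81.207.160/28 -> H1 at depth 28
  del 160.0.0.0/4 (clear depth 4)
  Q 80.81.207.175: descend 0101000001010001110011111010 ; hops seen [H3,H1,H3,H1] ; pick H1
  Q 175.77.76.115: descend 101011110100110101001100 ; hops seen [H3,H4,H5] ; pick H5
  add 175.76.0.0/14 -> H1 at depth 14
  Q 80.81.207.160: descend 0101000001010001110011111010 ; hops seen [H3,H1,H3,H1] ; pick H1
  Q 80.80.0.1: descend 010100000101000 ; hops seen [H3,H1] ; pick H1
  del 0.0.0.0/0 (clear depth 0)
  add 80.81.207.166/32 -> H2 at depth 32
  del 175.77.64.0/20 (clear depth 20)
  add 175.0.0.0/8 -> H0 at depth 8
  add 175.77.64.0/20 -> H1 at depth 20
  Q 175.0.0.0: descend 101011110 ; hops seen [H0] ; pick H0
  Q 80.81.207.160: descend 01010000010100011100111110100 ; hops seen [H1,H3,H1] ; pick H1
  add 80.81.207.160/28 -> H1 at depth 28
  Q 175.76.0.134: descend 101011110100110 ; hops seen [H0,H1] ; pick H1
  add 175.77.76.0/28 -> H3 at depth 28
  Q 80.81.207.166: descend 01010000010100011100111110100110 ; hops seen [H1,H3,H1,H2] ; pick H2
  add 80.81.207.160/28 -> H5 at depth 28
  add 0.0.0.0/0 -> H4 at depth 0
  add 175.77.64.0/19 -> H5 at depth 19
  add 175.77.76.0/28 -> H5 at depth 28
  add 80.81.207.160/28 -> H0 at depth 28
  Q 175.77.76.0: descend 1010111101001101010011000000 ; hops seen [H4,H0,H1,H5,H1,H5,H5] ; pick H5
  del 80.81.207.160/27 (clear depth 27)

== LOOKUPS ==
["H5","H3","H3","H4","H1","H5","H1","H1","H0","H1","H1","H2","H5"]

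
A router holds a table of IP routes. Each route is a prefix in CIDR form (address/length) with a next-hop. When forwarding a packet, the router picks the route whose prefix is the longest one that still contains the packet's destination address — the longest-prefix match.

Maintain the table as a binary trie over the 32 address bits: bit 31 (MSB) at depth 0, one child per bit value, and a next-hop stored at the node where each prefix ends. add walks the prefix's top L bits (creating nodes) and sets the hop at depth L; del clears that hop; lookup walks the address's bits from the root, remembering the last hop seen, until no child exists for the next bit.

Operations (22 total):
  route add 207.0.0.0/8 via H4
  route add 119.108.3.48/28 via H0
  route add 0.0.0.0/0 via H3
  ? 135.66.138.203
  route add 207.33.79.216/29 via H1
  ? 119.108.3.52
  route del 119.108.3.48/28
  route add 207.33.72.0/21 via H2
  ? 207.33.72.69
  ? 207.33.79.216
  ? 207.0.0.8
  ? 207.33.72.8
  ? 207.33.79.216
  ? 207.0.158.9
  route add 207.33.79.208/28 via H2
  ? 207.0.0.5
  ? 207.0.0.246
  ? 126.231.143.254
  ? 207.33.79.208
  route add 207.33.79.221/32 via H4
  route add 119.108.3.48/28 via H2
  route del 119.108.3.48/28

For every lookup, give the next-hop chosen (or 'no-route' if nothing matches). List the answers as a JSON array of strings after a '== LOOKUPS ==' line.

Apply in order:
  + 207.0.0.0/8 (H4) depth=8
  + 119.108.3.48/28 (H0) depth=28
  + 0.0.0.0/0 (H3) depth=0
  lookup 135.66.138.203: bits 1 walk d0:H3→d1:- -> H3
  + 207.33.79.216/29 (H1) depth=29
  lookup 119.108.3.52: bits 0111011101101100000000110011 walk d0:H3→d1:-→d2:-→d3:-→d4:-→d5:-→d6:-→d7:-→d8:-→d9:-→d10:-→d11:-→d12:-→d13:-→d14:-→d15:-→d16:-→d17:-→d18:-→d19:-→d20:-→d21:-→d22:-→d23:-→d24:-→d25:-→d26:-→d27:-→d28:H0 -> H0
  - 119.108.3.48/28 clear@28
  + 207.33.72.0/21 (H2) depth=21
  lookup 207.33.72.69: bits 110011110010000101001 walk d0:H3→d1:-→d2:-→d3:-→d4:-→d5:-→d6:-→d7:-→d8:H4→d9:-→d10:-→d11:-→d12:-→d13:-→d14:-→d15:-→d16:-→d17:-→d18:-→d19:-→d20:-→d21:H2 -> H2
  lookup 207.33.79.216: bits 11001111001000010100111111011 walk d0:H3→d1:-→d2:-→d3:-→d4:-→d5:-→d6:-→d7:-→d8:H4→d9:-→d10:-→d11:-→d12:-→d13:-→d14:-→d15:-→d16:-→d17:-→d18:-→d19:-→d20:-→d21:H2→d22:-→d23:-→d24:-→d25:-→d26:-→d27:-→d28:-→d29:H1 -> H1
  lookup 207.0.0.8: bits 1100111100 walk d0:H3→d1:-→d2:-→d3:-→d4:-→d5:-→d6:-→d7:-→d8:H4→d9:-→d10:- -> H4
  lookup 207.33.72.8: bits 110011110010000101001 walk d0:H3→d1:-→d2:-→d3:-→d4:-→d5:-→d6:-→d7:-→d8:H4→d9:-→d10:-→d11:-→d12:-→d13:-→d14:-→d15:-→d16:-→d17:-→d18:-→d19:-→d20:-→d21:H2 -> H2
  lookup 207.33.79.216: bits 11001111001000010100111111011 walk d0:H3→d1:-→d2:-→d3:-→d4:-→d5:-→d6:-→d7:-→d8:H4→d9:-→d10:-→d11:-→d12:-→d13:-→d14:-→d15:-→d16:-→d17:-→d18:-→d19:-→d20:-→d21:H2→d22:-→d23:-→d24:-→d25:-→d26:-→d27:-→d28:-→d29:H1 -> H1
  lookup 207.0.158.9: bits 1100111100 walk d0:H3→d1:-→d2:-→d3:-→d4:-→d5:-→d6:-→d7:-→d8:H4→d9:-→d10:- -> H4
  + 207.33.79.208/28 (H2) depth=28
  lookup 207.0.0.5: bits 1100111100 walk d0:H3→d1:-→d2:-→d3:-→d4:-→d5:-→d6:-→d7:-→d8:H4→d9:-→d10:- -> H4
  lookup 207.0.0.246: bits 1100111100 walk d0:H3→d1:-→d2:-→d3:-→d4:-→d5:-→d6:-→d7:-→d8:H4→d9:-→d10:- -> H4
  lookup 126.231.143.254: bits 0111 walk d0:H3→d1:-→d2:-→d3:-→d4:- -> H3
  lookup 207.33.79.208: bits 1100111100100001010011111101 walk d0:H3→d1:-→d2:-→d3:-→d4:-→d5:-→d6:-→d7:-→d8:H4→d9:-→d10:-→d11:-→d12:-→d13:-→d14:-→d15:-→d16:-→d17:-→d18:-→d19:-→d20:-→d21:H2→d22:-→d23:-→d24:-→d25:-→d26:-→d27:-→d28:H2 -> H2
  + 207.33.79.221/32 (H4) depth=32
  + 119.108.3.48/28 (H2) depth=28
  - 119.108.3.48/28 clear@28

== LOOKUPS ==
["H3","H0","H2","H1","H4","H2","H1","H4","H4","H4","H3","H2"]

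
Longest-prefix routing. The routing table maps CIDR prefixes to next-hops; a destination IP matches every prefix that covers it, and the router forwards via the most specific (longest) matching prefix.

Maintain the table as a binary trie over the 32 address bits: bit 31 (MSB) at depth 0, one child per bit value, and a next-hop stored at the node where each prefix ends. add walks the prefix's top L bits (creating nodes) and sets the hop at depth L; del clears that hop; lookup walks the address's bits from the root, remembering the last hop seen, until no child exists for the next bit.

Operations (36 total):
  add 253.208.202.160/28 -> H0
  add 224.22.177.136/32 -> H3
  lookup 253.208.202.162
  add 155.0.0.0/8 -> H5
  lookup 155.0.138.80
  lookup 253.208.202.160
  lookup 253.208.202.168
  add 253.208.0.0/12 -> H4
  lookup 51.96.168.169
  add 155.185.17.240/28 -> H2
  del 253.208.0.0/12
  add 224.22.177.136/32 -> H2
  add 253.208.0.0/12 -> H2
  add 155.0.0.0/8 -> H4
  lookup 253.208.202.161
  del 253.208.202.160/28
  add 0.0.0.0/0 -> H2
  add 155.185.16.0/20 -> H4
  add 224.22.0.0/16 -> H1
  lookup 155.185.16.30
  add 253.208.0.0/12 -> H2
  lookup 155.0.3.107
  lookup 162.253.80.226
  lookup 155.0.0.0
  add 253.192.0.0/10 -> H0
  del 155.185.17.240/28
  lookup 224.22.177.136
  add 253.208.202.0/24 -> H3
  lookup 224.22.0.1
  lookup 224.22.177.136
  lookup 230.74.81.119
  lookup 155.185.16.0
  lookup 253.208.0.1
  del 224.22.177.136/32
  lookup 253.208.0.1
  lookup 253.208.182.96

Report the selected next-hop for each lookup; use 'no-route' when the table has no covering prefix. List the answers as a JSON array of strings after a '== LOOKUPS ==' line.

Trace:
  add 253.208.202.160/28 -> H0 at depth 28
  add 224.22.177.136/32 -> H3 at depth 32
  Q 253.208.202.162: descend 1111110111010000110010101010 ; hops seen [H0] ; pick H0
  add 155.0.0.0/8 -> H5 at depth 8
  Q 155.0.138.80: descend 10011011 ; hops seen [H5] ; pick H5
  Q 253.208.202.160: descend 1111110111010000110010101010 ; hops seen [H0] ; pick H0
  Q 253.208.202.168: descend 1111110111010000110010101010 ; hops seen [H0] ; pick H0
  add 253.208.0.0/12 -> H4 at depth 12
  Q 51.96.168.169: descend ε ; hops seen [∅] ; pick no-route
  add 155.185.17.240/28 -> H2 at depth 28
  del 253.208.0.0/12 (clear depth 12)
  add 224.22.177.136/32 -> H2 at depth 32
  add 253.208.0.0/12 -> H2 at depth 12
  add 155.0.0.0/8 -> H4 at depth 8
  Q 253.208.202.161: descend 1111110111010000110010101010 ; hops seen [H2,H0] ; pick H0
  del 253.208.202.160/28 (clear depth 28)
  add 0.0.0.0/0 -> H2 at depth 0
  add 155.185.16.0/20 -> H4 at depth 20
  add 224.22.0.0/16 -> H1 at depth 16
  Q 155.185.16.30: descend 10011011101110010001000 ; hops seen [H2,H4,H4] ; pick H4
  add 253.208.0.0/12 -> H2 at depth 12
  Q 155.0.3.107: descend 10011011 ; hops seen [H2,H4] ; pick H4
  Q 162.253.80.226: descend 10 ; hops seen [H2] ; pick H2
  Q 155.0.0.0: descend 10011011 ; hops seen [H2,H4] ; pick H4
  add 253.192.0.0/10 -> H0 at depth 10
  del 155.185.17.240/28 (clear depth 28)
  Q 224.22.177.136: descend 11100000000101101011000110001000 ; hops seen [H2,H1,H2] ; pick H2
  add 253.208.202.0/24 -> H3 at depth 24
  Q 224.22.0.1: descend 1110000000010110 ; hops seen [H2,H1] ; pick H1
  Q 224.22.177.136: descend 11100000000101101011000110001000 ; hops seen [H2,H1,H2] ; pick H2
  Q 230.74.81.119: descend 11100 ; hops seen [H2] ; pick H2
  Q 155.185.16.0: descend 10011011101110010001000 ; hops seen [H2,H4,H4] ; pick H4
  Q 253.208.0.1: descend 1111110111010000 ; hops seen [H2,H0,H2] ; pick H2
  del 224.22.177.136/32 (clear depth 32)
  Q 253.208.0.1: descend 1111110111010000 ; hops seen [H2,H0,H2] ; pick H2
  Q 253.208.182.96: descend 11111101110100001 ; hops seen [H2,H0,H2] ; pick H2

== LOOKUPS ==
["H0","H5","H0","H0","no-route","H0","H4","H4","H2","H4","H2","H1","H2","H2","H4","H2","H2","H2"]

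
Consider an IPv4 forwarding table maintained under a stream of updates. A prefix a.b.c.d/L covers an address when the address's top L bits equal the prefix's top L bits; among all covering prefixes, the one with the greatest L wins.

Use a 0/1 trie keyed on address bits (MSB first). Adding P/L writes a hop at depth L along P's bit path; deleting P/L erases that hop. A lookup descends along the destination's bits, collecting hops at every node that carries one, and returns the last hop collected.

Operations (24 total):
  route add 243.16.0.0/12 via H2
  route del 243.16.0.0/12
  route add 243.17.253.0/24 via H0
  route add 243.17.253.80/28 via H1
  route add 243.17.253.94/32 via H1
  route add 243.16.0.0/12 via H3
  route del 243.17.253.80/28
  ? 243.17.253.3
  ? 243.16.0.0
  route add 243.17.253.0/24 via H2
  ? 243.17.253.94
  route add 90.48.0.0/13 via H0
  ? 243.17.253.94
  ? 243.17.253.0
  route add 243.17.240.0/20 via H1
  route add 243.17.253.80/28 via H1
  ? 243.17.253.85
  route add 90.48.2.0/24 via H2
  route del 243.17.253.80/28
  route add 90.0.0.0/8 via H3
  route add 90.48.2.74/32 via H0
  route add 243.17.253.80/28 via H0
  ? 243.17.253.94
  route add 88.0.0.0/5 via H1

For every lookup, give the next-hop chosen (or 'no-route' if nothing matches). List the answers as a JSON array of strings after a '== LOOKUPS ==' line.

Trace:
  add 243.16.0.0/12 -> H2 at depth 12
  - 243.16.0.0/12 clear@12
  add 243.17.253.0/24 -> H0 at depth 24
  add 243.17.253.80/28 -> H1 at depth 28
  add 243.17.253.94/32 -> H1 at depth 32
  add 243.16.0.0/12 -> H3 at depth 12
  - 243.17.253.80/28 clear@28
  ? 243.17.253.3  path d0:-→d1:-→d2:-→d3:-→d4:-→d5:-→d6:-→d7:-→d8:-→d9:-→d10:-→d11:-→d12:H3→d13:-→d14:-→d15:-→d16:-→d17:-→d18:-→d19:-→d20:-→d21:-→d22:-→d23:-→d24:H0→d25:-  best=H0
  ? 243.16.0.0  path d0:-→d1:-→d2:-→d3:-→d4:-→d5:-→d6:-→d7:-→d8:-→d9:-→d10:-→d11:-→d12:H3→d13:-→d14:-→d15:-  best=H3
  add 243.17.253.0/24 -> H2 at depth 24
  ? 243.17.253.94  path d0:-→d1:-→d2:-→d3:-→d4:-→d5:-→d6:-→d7:-→d8:-→d9:-→d10:-→d11:-→d12:H3→d13:-→d14:-→d15:-→d16:-→d17:-→d18:-→d19:-→d20:-→d21:-→d22:-→d23:-→d24:H2→d25:-→d26:-→d27:-→d28:-→d29:-→d30:-→d31:-→d32:H1  best=H1
  add 90.48.0.0/13 -> H0 at depth 13
  ? 243.17.253.94  path d0:-→d1:-→d2:-→d3:-→d4:-→d5:-→d6:-→d7:-→d8:-→d9:-→d10:-→d11:-→d12:H3→d13:-→d14:-→d15:-→d16:-→d17:-→d18:-→d19:-→d20:-→d21:-→d22:-→d23:-→d24:H2→d25:-→d26:-→d27:-→d28:-→d29:-→d30:-→d31:-→d32:H1  best=H1
  ? 243.17.253.0  path d0:-→d1:-→d2:-→d3:-→d4:-→d5:-→d6:-→d7:-→d8:-→d9:-→d10:-→d11:-→d12:H3→d13:-→d14:-→d15:-→d16:-→d17:-→d18:-→d19:-→d20:-→d21:-→d22:-→d23:-→d24:H2→d25:-  best=H2
  add 243.17.240.0/20 -> H1 at depth 20
  add 243.17.253.80/28 -> H1 at depth 28
  ? 243.17.253.85  path d0:-→d1:-→d2:-→d3:-→d4:-→d5:-→d6:-→d7:-→d8:-→d9:-→d10:-→d11:-→d12:H3→d13:-→d14:-→d15:-→d16:-→d17:-→d18:-→d19:-→d20:H1→d21:-→d22:-→d23:-→d24:H2→d25:-→d26:-→d27:-→d28:H1  best=H1
  add 90.48.2.0/24 -> H2 at depth 24
  - 243.17.253.80/28 clear@28
  add 90.0.0.0/8 -> H3 at depth 8
  add 90.48.2.74/32 -> H0 at depth 32
  add 243.17.253.80/28 -> H0 at depth 28
  ? 243.17.253.94  path d0:-→d1:-→d2:-→d3:-→d4:-→d5:-→d6:-→d7:-→d8:-→d9:-→d10:-→d11:-→d12:H3→d13:-→d14:-→d15:-→d16:-→d17:-→d18:-→d19:-→d20:H1→d21:-→d22:-→d23:-→d24:H2→d25:-→d26:-→d27:-→d28:H0→d29:-→d30:-→d31:-→d32:H1  best=H1
  add 88.0.0.0/5 -> H1 at depth 5

== LOOKUPS ==
["H0","H3","H1","H1","H2","H1","H1"]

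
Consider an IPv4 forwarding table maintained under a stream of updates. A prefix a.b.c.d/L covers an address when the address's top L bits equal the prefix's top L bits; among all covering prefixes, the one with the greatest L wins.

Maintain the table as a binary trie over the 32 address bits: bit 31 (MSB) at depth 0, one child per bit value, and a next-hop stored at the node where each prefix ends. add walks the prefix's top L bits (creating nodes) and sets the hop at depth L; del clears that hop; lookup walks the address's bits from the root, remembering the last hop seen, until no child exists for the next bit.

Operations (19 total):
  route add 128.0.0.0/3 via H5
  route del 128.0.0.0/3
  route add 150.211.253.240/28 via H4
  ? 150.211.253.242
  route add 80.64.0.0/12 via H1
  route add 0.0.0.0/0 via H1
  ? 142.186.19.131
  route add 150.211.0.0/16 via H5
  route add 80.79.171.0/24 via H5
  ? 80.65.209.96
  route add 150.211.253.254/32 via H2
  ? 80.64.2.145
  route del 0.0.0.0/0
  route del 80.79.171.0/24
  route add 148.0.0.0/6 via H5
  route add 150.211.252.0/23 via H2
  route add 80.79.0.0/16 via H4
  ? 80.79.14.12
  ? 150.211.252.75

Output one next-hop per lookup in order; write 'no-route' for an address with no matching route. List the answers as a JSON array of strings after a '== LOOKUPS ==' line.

Trace:
  + 128.0.0.0/3 (H5) depth=3
  del 128.0.0.0/3 (clear depth 3)
  + 150.211.253.240/28 (H4) depth=28
  Q 150.211.253.242: descend 1001011011010011111111011111 ; hops seen [H4] ; pick H4
  + 80.64.0.0/12 (H1) depth=12
  + 0.0.0.0/0 (H1) depth=0
  Q 142.186.19.131: descend 100 ; hops seen [H1] ; pick H1
  + 150.211.0.0/16 (H5) depth=16
  + 80.79.171.0/24 (H5) depth=24
  Q 80.65.209.96: descend 010100000100 ; hops seen [H1,H1] ; pick H1
  + 150.211.253.254/32 (H2) depth=32
  Q 80.64.2.145: descend 010100000100 ; hops seen [H1,H1] ; pick H1
  del 0.0.0.0/0 (clear depth 0)
  del 80.79.171.0/24 (clear depth 24)
  + 148.0.0.0/6 (H5) depth=6
  + 150.211.252.0/23 (H2) depth=23
  + 80.79.0.0/16 (H4) depth=16
  Q 80.79.14.12: descend 0101000001001111 ; hops seen [H1,H4] ; pick H4
  Q 150.211.252.75: descend 10010110110100111111110 ; hops seen [H5,H5,H2] ; pick H2

== LOOKUPS ==
["H4","H1","H1","H1","H4","H2"]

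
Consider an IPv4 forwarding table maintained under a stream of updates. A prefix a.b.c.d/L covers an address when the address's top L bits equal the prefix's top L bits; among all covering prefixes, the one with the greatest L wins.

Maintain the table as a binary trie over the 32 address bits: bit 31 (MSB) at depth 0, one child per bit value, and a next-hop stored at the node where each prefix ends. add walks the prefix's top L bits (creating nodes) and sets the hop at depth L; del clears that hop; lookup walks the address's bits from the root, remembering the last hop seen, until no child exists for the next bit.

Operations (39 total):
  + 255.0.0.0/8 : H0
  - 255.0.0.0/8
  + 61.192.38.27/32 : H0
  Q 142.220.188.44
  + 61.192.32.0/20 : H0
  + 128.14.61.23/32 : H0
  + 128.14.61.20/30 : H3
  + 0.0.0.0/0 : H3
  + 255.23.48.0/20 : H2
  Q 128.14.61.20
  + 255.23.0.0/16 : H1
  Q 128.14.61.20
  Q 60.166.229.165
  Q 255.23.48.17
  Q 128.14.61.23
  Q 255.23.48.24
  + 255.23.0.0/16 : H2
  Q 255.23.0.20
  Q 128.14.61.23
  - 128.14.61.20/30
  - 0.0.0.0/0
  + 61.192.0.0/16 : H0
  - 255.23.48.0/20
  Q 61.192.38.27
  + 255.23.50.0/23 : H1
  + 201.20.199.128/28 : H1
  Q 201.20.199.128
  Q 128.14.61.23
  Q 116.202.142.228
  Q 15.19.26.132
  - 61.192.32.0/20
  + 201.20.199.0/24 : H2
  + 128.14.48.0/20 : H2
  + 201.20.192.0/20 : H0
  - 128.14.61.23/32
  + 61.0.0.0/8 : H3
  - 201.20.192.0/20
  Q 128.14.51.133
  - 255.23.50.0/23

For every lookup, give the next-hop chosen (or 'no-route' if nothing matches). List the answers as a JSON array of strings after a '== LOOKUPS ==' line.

Apply in order:
  add 255.0.0.0/8 -> H0 at depth 8
  del 255.0.0.0/8 (clear depth 8)
  add 61.192.38.27/32 -> H0 at depth 32
  ? 142.220.188.44  path d0:-→d1:-  best=no-route
  add 61.192.32.0/20 -> H0 at depth 20
  add 128.14.61.23/32 -> H0 at depth 32
  add 128.14.61.20/30 -> H3 at depth 30
  add 0.0.0.0/0 -> H3 at depth 0
  add 255.23.48.0/20 -> H2 at depth 20
  ? 128.14.61.20  path d0:H3→d1:-→d2:-→d3:-→d4:-→d5:-→d6:-→d7:-→d8:-→d9:-→d10:-→d11:-→d12:-→d13:-→d14:-→d15:-→d16:-→d17:-→d18:-→d19:-→d20:-→d21:-→d22:-→d23:-→d24:-→d25:-→d26:-→d27:-→d28:-→d29:-→d30:H3  best=H3
  add 255.23.0.0/16 -> H1 at depth 16
  ? 128.14.61.20  path d0:H3→d1:-→d2:-→d3:-→d4:-→d5:-→d6:-→d7:-→d8:-→d9:-→d10:-→d11:-→d12:-→d13:-→d14:-→d15:-→d16:-→d17:-→d18:-→d19:-→d20:-→d21:-→d22:-→d23:-→d24:-→d25:-→d26:-→d27:-→d28:-→d29:-→d30:H3  best=H3
  ? 60.166.229.165  path d0:H3→d1:-→d2:-→d3:-→d4:-→d5:-→d6:-→d7:-  best=H3
  ? 255.23.48.17  path d0:H3→d1:-→d2:-→d3:-→d4:-→d5:-→d6:-→d7:-→d8:-→d9:-→d10:-→d11:-→d12:-→d13:-→d14:-→d15:-→d16:H1→d17:-→d18:-→d19:-→d20:H2  best=H2
  ? 128.14.61.23  path d0:H3→d1:-→d2:-→d3:-→d4:-→d5:-→d6:-→d7:-→d8:-→d9:-→d10:-→d11:-→d12:-→d13:-→d14:-→d15:-→d16:-→d17:-→d18:-→d19:-→d20:-→d21:-→d22:-→d23:-→d24:-→d25:-→d26:-→d27:-→d28:-→d29:-→d30:H3→d31:-→d32:H0  best=H0
  ? 255.23.48.24  path d0:H3→d1:-→d2:-→d3:-→d4:-→d5:-→d6:-→d7:-→d8:-→d9:-→d10:-→d11:-→d12:-→d13:-→d14:-→d15:-→d16:H1→d17:-→d18:-→d19:-→d20:H2  best=H2
  add 255.23.0.0/16 -> H2 at depth 16
  ? 255.23.0.20  path d0:H3→d1:-→d2:-→d3:-→d4:-→d5:-→d6:-→d7:-→d8:-→d9:-→d10:-→d11:-→d12:-→d13:-→d14:-→d15:-→d16:H2→d17:-→d18:-  best=H2
  ? 128.14.61.23  path d0:H3→d1:-→d2:-→d3:-→d4:-→d5:-→d6:-→d7:-→d8:-→d9:-→d10:-→d11:-→d12:-→d13:-→d14:-→d15:-→d16:-→d17:-→d18:-→d19:-→d20:-→d21:-→d22:-→d23:-→d24:-→d25:-→d26:-→d27:-→d28:-→d29:-→d30:H3→d31:-→d32:H0  best=H0
  del 128.14.61.20/30 (clear depth 30)
  del 0.0.0.0/0 (clear depth 0)
  add 61.192.0.0/16 -> H0 at depth 16
  del 255.23.48.0/20 (clear depth 20)
  ? 61.192.38.27  path d0:-→d1:-→d2:-→d3:-→d4:-→d5:-→d6:-→d7:-→d8:-→d9:-→d10:-→d11:-→d12:-→d13:-→d14:-→d15:-→d16:H0→d17:-→d18:-→d19:-→d20:H0→d21:-→d22:-→d23:-→d24:-→d25:-→d26:-→d27:-→d28:-→d29:-→d30:-→d31:-→d32:H0  best=H0
  add 255.23.50.0/23 -> H1 at depth 23
  add 201.20.199.128/28 -> H1 at depth 28
  ? 201.20.199.128  path d0:-→d1:-→d2:-→d3:-→d4:-→d5:-→d6:-→d7:-→d8:-→d9:-→d10:-→d11:-→d12:-→d13:-→d14:-→d15:-→d16:-→d17:-→d18:-→d19:-→d20:-→d21:-→d22:-→d23:-→d24:-→d25:-→d26:-→d27:-→d28:H1  best=H1
  ? 128.14.61.23  path d0:-→d1:-→d2:-→d3:-→d4:-→d5:-→d6:-→d7:-→d8:-→d9:-→d10:-→d11:-→d12:-→d13:-→d14:-→d15:-→d16:-→d17:-→d18:-→d19:-→d20:-→d21:-→d22:-→d23:-→d24:-→d25:-→d26:-→d27:-→d28:-→d29:-→d30:-→d31:-→d32:H0  best=H0
  ? 116.202.142.228  path d0:-→d1:-  best=no-route
  ? 15.19.26.132  path d0:-→d1:-→d2:-  best=no-route
  del 61.192.32.0/20 (clear depth 20)
  add 201.20.199.0/24 -> H2 at depth 24
  add 128.14.48.0/20 -> H2 at depth 20
  add 201.20.192.0/20 -> H0 at depth 20
  del 128.14.61.23/32 (clear depth 32)
  add 61.0.0.0/8 -> H3 at depth 8
  del 201.20.192.0/20 (clear depth 20)
  ? 128.14.51.133  path d0:-→d1:-→d2:-→d3:-→d4:-→d5:-→d6:-→d7:-→d8:-→d9:-→d10:-→d11:-→d12:-→d13:-→d14:-→d15:-→d16:-→d17:-→d18:-→d19:-→d20:H2  best=H2
  del 255.23.50.0/23 (clear depth 23)

== LOOKUPS ==
["no-route","H3","H3","H3","H2","H0","H2","H2","H0","H0","H1","H0","no-route","no-route","H2"]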